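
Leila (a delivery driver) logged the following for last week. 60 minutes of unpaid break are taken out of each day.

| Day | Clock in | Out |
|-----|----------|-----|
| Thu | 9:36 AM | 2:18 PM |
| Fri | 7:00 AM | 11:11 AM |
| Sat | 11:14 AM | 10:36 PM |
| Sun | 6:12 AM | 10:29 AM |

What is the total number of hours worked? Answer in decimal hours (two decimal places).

20.53 hours

Thu: 9:36 AM–2:18 PM = 4 h 42 min; less 60 min break → 3 h 42 min
Fri: 7:00 AM–11:11 AM = 4 h 11 min; less 60 min break → 3 h 11 min
Sat: 11:14 AM–10:36 PM = 11 h 22 min; less 60 min break → 10 h 22 min
Sun: 6:12 AM–10:29 AM = 4 h 17 min; less 60 min break → 3 h 17 min
Total: 3 h 42 min + 3 h 11 min + 10 h 22 min + 3 h 17 min = 20 h 32 min.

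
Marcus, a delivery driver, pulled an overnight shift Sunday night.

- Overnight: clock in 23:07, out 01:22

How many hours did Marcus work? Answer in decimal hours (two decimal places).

2.25 hours

Overnight: 23:07 → midnight = 0 h 53 min; midnight → 01:22 = 1 h 22 min; span 2 h 15 min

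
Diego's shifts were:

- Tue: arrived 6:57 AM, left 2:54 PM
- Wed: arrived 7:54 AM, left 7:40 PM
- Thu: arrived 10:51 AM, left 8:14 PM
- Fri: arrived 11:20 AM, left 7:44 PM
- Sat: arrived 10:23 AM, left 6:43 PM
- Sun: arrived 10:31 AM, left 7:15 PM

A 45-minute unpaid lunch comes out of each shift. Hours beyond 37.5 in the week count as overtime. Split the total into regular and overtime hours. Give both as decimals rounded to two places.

Regular 37.50 hours, overtime 12.57 hours

Tue: 6:57 AM–2:54 PM = 7 h 57 min; less 45 min break → 7 h 12 min
Wed: 7:54 AM–7:40 PM = 11 h 46 min; less 45 min break → 11 h 1 min
Thu: 10:51 AM–8:14 PM = 9 h 23 min; less 45 min break → 8 h 38 min
Fri: 11:20 AM–7:44 PM = 8 h 24 min; less 45 min break → 7 h 39 min
Sat: 10:23 AM–6:43 PM = 8 h 20 min; less 45 min break → 7 h 35 min
Sun: 10:31 AM–7:15 PM = 8 h 44 min; less 45 min break → 7 h 59 min
Total worked: 50 h 4 min = 50.07 h.
Threshold 37.5 h → overtime 12 h 34 min, regular 37 h 30 min.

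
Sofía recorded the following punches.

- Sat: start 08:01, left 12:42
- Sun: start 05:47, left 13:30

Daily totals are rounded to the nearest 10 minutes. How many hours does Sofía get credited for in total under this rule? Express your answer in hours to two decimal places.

12.33 hours

Sat: 08:01–12:42 = 4 h 41 min → rounds to 4 h 40 min
Sun: 05:47–13:30 = 7 h 43 min → rounds to 7 h 40 min
Total credited: 12 h 20 min.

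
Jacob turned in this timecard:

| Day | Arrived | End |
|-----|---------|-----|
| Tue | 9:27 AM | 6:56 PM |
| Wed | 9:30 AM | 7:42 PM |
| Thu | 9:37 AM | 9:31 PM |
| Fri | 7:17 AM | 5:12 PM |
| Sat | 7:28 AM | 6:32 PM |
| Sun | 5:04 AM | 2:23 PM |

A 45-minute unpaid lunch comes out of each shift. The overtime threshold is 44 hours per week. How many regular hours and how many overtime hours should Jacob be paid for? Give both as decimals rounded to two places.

Tue: 9:27 AM–6:56 PM = 9 h 29 min; less 45 min break → 8 h 44 min
Wed: 9:30 AM–7:42 PM = 10 h 12 min; less 45 min break → 9 h 27 min
Thu: 9:37 AM–9:31 PM = 11 h 54 min; less 45 min break → 11 h 9 min
Fri: 7:17 AM–5:12 PM = 9 h 55 min; less 45 min break → 9 h 10 min
Sat: 7:28 AM–6:32 PM = 11 h 4 min; less 45 min break → 10 h 19 min
Sun: 5:04 AM–2:23 PM = 9 h 19 min; less 45 min break → 8 h 34 min
Total worked: 57 h 23 min = 57.38 h.
Threshold 44 h → overtime 13 h 23 min, regular 44 h 0 min.

Regular 44.00 hours, overtime 13.38 hours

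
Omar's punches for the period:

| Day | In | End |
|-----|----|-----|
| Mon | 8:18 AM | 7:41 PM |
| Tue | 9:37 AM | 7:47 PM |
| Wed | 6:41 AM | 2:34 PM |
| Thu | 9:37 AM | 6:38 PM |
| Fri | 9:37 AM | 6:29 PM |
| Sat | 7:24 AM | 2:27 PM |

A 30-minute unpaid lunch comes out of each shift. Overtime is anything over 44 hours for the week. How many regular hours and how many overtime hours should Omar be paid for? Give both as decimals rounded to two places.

Mon: 8:18 AM–7:41 PM = 11 h 23 min; less 30 min break → 10 h 53 min
Tue: 9:37 AM–7:47 PM = 10 h 10 min; less 30 min break → 9 h 40 min
Wed: 6:41 AM–2:34 PM = 7 h 53 min; less 30 min break → 7 h 23 min
Thu: 9:37 AM–6:38 PM = 9 h 1 min; less 30 min break → 8 h 31 min
Fri: 9:37 AM–6:29 PM = 8 h 52 min; less 30 min break → 8 h 22 min
Sat: 7:24 AM–2:27 PM = 7 h 3 min; less 30 min break → 6 h 33 min
Total worked: 51 h 22 min = 51.37 h.
Threshold 44 h → overtime 7 h 22 min, regular 44 h 0 min.

Regular 44.00 hours, overtime 7.37 hours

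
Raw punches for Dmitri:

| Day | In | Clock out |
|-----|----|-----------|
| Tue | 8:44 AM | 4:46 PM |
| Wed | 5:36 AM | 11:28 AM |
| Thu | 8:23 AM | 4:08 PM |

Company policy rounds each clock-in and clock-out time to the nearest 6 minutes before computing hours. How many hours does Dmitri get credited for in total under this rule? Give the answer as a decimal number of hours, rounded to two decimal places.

Tue: in 8:44 AM→8:42 AM, out 4:46 PM→4:48 PM; 8 h 6 min
Wed: in 5:36 AM→5:36 AM, out 11:28 AM→11:30 AM; 5 h 54 min
Thu: in 8:23 AM→8:24 AM, out 4:08 PM→4:06 PM; 7 h 42 min
Total credited: 21 h 42 min.

21.70 hours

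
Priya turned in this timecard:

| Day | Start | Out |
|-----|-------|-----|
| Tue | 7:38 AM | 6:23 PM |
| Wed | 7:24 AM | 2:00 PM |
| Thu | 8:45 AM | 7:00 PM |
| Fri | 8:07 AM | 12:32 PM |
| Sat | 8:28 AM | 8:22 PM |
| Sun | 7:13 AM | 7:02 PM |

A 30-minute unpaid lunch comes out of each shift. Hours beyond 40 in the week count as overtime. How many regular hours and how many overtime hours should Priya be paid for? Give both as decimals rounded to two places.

Tue: 7:38 AM–6:23 PM = 10 h 45 min; less 30 min break → 10 h 15 min
Wed: 7:24 AM–2:00 PM = 6 h 36 min; less 30 min break → 6 h 6 min
Thu: 8:45 AM–7:00 PM = 10 h 15 min; less 30 min break → 9 h 45 min
Fri: 8:07 AM–12:32 PM = 4 h 25 min; less 30 min break → 3 h 55 min
Sat: 8:28 AM–8:22 PM = 11 h 54 min; less 30 min break → 11 h 24 min
Sun: 7:13 AM–7:02 PM = 11 h 49 min; less 30 min break → 11 h 19 min
Total worked: 52 h 44 min = 52.73 h.
Threshold 40 h → overtime 12 h 44 min, regular 40 h 0 min.

Regular 40.00 hours, overtime 12.73 hours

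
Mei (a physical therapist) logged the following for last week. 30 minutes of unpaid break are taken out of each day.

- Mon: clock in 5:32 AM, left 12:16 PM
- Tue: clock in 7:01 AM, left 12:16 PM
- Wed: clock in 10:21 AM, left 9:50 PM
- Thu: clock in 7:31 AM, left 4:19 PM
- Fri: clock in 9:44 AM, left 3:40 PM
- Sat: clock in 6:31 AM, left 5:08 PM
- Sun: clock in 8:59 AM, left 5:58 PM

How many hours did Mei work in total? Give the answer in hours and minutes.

Mon: 5:32 AM–12:16 PM = 6 h 44 min; less 30 min break → 6 h 14 min
Tue: 7:01 AM–12:16 PM = 5 h 15 min; less 30 min break → 4 h 45 min
Wed: 10:21 AM–9:50 PM = 11 h 29 min; less 30 min break → 10 h 59 min
Thu: 7:31 AM–4:19 PM = 8 h 48 min; less 30 min break → 8 h 18 min
Fri: 9:44 AM–3:40 PM = 5 h 56 min; less 30 min break → 5 h 26 min
Sat: 6:31 AM–5:08 PM = 10 h 37 min; less 30 min break → 10 h 7 min
Sun: 8:59 AM–5:58 PM = 8 h 59 min; less 30 min break → 8 h 29 min
Total: 6 h 14 min + 4 h 45 min + 10 h 59 min + 8 h 18 min + 5 h 26 min + 10 h 7 min + 8 h 29 min = 54 h 18 min.

54 h 18 min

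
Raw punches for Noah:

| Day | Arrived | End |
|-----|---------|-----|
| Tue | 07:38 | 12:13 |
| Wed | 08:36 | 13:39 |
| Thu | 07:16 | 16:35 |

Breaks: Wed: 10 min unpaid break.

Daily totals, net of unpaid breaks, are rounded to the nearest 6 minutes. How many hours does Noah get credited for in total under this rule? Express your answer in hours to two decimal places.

Tue: 07:38–12:13 = 4 h 35 min → rounds to 4 h 36 min
Wed: 08:36–13:39 = 5 h 3 min − 10 min = 4 h 53 min → rounds to 4 h 54 min
Thu: 07:16–16:35 = 9 h 19 min → rounds to 9 h 18 min
Total credited: 18 h 48 min.

18.80 hours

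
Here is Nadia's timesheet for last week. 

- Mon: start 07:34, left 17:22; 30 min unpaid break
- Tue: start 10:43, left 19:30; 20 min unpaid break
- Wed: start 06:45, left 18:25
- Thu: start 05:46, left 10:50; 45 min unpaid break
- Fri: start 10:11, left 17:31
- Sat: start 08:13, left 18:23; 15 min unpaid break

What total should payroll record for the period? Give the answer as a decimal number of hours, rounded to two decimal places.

Mon: 07:34–17:22 = 9 h 48 min; less 30 min break → 9 h 18 min
Tue: 10:43–19:30 = 8 h 47 min; less 20 min break → 8 h 27 min
Wed: 06:45–18:25 = 11 h 40 min
Thu: 05:46–10:50 = 5 h 4 min; less 45 min break → 4 h 19 min
Fri: 10:11–17:31 = 7 h 20 min
Sat: 08:13–18:23 = 10 h 10 min; less 15 min break → 9 h 55 min
Total: 9 h 18 min + 8 h 27 min + 11 h 40 min + 4 h 19 min + 7 h 20 min + 9 h 55 min = 50 h 59 min.

50.98 hours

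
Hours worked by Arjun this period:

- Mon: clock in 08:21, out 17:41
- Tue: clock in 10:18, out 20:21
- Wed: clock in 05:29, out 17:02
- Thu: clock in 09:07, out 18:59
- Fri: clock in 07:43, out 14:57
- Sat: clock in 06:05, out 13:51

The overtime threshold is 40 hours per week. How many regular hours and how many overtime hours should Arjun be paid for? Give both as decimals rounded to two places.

Mon: 08:21–17:41 = 9 h 20 min
Tue: 10:18–20:21 = 10 h 3 min
Wed: 05:29–17:02 = 11 h 33 min
Thu: 09:07–18:59 = 9 h 52 min
Fri: 07:43–14:57 = 7 h 14 min
Sat: 06:05–13:51 = 7 h 46 min
Total worked: 55 h 48 min = 55.80 h.
Threshold 40 h → overtime 15 h 48 min, regular 40 h 0 min.

Regular 40.00 hours, overtime 15.80 hours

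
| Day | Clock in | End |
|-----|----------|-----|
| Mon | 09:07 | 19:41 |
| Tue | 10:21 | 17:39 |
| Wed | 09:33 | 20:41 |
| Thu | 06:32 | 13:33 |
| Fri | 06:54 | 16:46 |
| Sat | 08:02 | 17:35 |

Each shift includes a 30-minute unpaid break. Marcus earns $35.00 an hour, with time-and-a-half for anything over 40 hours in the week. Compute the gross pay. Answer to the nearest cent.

Mon: 09:07–19:41 = 10 h 34 min; less 30 min break → 10 h 4 min
Tue: 10:21–17:39 = 7 h 18 min; less 30 min break → 6 h 48 min
Wed: 09:33–20:41 = 11 h 8 min; less 30 min break → 10 h 38 min
Thu: 06:32–13:33 = 7 h 1 min; less 30 min break → 6 h 31 min
Fri: 06:54–16:46 = 9 h 52 min; less 30 min break → 9 h 22 min
Sat: 08:02–17:35 = 9 h 33 min; less 30 min break → 9 h 3 min
Total worked: 52 h 26 min = 3146 min.
Regular 40 h 0 min = 2400 min at $35.00/h; overtime 12 h 26 min = 746 min at $52.50/h.
Pay = (2400 × $35.00 + 746 × $52.50) ÷ 60 = $2052.75.

$2052.75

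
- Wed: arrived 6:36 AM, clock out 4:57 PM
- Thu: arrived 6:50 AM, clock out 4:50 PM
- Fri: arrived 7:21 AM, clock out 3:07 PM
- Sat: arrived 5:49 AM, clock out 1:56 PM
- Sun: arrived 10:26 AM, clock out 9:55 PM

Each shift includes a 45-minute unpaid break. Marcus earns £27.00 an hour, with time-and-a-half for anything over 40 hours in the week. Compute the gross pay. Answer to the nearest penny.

£1240.65

Wed: 6:36 AM–4:57 PM = 10 h 21 min; less 45 min break → 9 h 36 min
Thu: 6:50 AM–4:50 PM = 10 h 0 min; less 45 min break → 9 h 15 min
Fri: 7:21 AM–3:07 PM = 7 h 46 min; less 45 min break → 7 h 1 min
Sat: 5:49 AM–1:56 PM = 8 h 7 min; less 45 min break → 7 h 22 min
Sun: 10:26 AM–9:55 PM = 11 h 29 min; less 45 min break → 10 h 44 min
Total worked: 43 h 58 min = 2638 min.
Regular 40 h 0 min = 2400 min at £27.00/h; overtime 3 h 58 min = 238 min at £40.50/h.
Pay = (2400 × £27.00 + 238 × £40.50) ÷ 60 = £1240.65.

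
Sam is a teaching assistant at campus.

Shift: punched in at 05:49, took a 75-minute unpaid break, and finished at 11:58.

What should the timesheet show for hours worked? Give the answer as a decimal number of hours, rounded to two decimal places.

4.90 hours

Shift: 05:49–11:58 = 6 h 9 min; less 75 min break → 4 h 54 min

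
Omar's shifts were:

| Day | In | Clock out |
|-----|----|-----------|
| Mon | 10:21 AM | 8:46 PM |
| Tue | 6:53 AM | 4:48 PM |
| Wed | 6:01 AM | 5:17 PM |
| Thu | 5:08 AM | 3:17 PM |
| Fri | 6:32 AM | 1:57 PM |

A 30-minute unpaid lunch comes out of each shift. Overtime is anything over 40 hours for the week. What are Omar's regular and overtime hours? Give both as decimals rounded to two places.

Mon: 10:21 AM–8:46 PM = 10 h 25 min; less 30 min break → 9 h 55 min
Tue: 6:53 AM–4:48 PM = 9 h 55 min; less 30 min break → 9 h 25 min
Wed: 6:01 AM–5:17 PM = 11 h 16 min; less 30 min break → 10 h 46 min
Thu: 5:08 AM–3:17 PM = 10 h 9 min; less 30 min break → 9 h 39 min
Fri: 6:32 AM–1:57 PM = 7 h 25 min; less 30 min break → 6 h 55 min
Total worked: 46 h 40 min = 46.67 h.
Threshold 40 h → overtime 6 h 40 min, regular 40 h 0 min.

Regular 40.00 hours, overtime 6.67 hours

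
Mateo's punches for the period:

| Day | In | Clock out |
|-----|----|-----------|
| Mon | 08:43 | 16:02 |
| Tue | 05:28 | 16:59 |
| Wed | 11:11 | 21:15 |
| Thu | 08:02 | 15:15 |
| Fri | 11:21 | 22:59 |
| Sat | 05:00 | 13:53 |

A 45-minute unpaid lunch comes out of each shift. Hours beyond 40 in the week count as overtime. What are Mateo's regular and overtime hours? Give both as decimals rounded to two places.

Regular 40.00 hours, overtime 12.13 hours

Mon: 08:43–16:02 = 7 h 19 min; less 45 min break → 6 h 34 min
Tue: 05:28–16:59 = 11 h 31 min; less 45 min break → 10 h 46 min
Wed: 11:11–21:15 = 10 h 4 min; less 45 min break → 9 h 19 min
Thu: 08:02–15:15 = 7 h 13 min; less 45 min break → 6 h 28 min
Fri: 11:21–22:59 = 11 h 38 min; less 45 min break → 10 h 53 min
Sat: 05:00–13:53 = 8 h 53 min; less 45 min break → 8 h 8 min
Total worked: 52 h 8 min = 52.13 h.
Threshold 40 h → overtime 12 h 8 min, regular 40 h 0 min.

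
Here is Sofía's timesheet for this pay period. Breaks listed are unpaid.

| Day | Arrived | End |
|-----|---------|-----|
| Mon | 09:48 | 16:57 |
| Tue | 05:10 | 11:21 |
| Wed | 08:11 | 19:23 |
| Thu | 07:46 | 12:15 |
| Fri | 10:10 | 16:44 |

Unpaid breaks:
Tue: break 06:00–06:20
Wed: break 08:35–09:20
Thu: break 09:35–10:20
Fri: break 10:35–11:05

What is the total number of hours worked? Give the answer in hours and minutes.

Mon: 09:48–16:57 = 7 h 9 min
Tue: 05:10–11:21 = 6 h 11 min; less 20 min break → 5 h 51 min
Wed: 08:11–19:23 = 11 h 12 min; less 45 min break → 10 h 27 min
Thu: 07:46–12:15 = 4 h 29 min; less 45 min break → 3 h 44 min
Fri: 10:10–16:44 = 6 h 34 min; less 30 min break → 6 h 4 min
Total: 7 h 9 min + 5 h 51 min + 10 h 27 min + 3 h 44 min + 6 h 4 min = 33 h 15 min.

33 h 15 min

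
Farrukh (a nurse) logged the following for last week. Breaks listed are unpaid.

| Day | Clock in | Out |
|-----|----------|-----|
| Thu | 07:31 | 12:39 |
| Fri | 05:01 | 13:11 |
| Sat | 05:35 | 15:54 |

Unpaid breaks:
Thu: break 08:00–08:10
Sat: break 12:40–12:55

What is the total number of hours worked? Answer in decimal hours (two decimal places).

Thu: 07:31–12:39 = 5 h 8 min; less 10 min break → 4 h 58 min
Fri: 05:01–13:11 = 8 h 10 min
Sat: 05:35–15:54 = 10 h 19 min; less 15 min break → 10 h 4 min
Total: 4 h 58 min + 8 h 10 min + 10 h 4 min = 23 h 12 min.

23.20 hours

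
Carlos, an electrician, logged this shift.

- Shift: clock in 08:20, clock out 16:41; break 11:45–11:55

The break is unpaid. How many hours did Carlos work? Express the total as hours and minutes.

Shift: 08:20–16:41 = 8 h 21 min; less 10 min break → 8 h 11 min

8 h 11 min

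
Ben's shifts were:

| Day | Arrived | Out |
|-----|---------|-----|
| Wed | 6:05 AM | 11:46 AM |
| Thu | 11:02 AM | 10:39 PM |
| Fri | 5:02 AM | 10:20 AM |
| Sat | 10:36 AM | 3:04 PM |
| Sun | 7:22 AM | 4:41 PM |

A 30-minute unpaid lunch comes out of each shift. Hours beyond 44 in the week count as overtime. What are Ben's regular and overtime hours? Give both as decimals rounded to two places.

Wed: 6:05 AM–11:46 AM = 5 h 41 min; less 30 min break → 5 h 11 min
Thu: 11:02 AM–10:39 PM = 11 h 37 min; less 30 min break → 11 h 7 min
Fri: 5:02 AM–10:20 AM = 5 h 18 min; less 30 min break → 4 h 48 min
Sat: 10:36 AM–3:04 PM = 4 h 28 min; less 30 min break → 3 h 58 min
Sun: 7:22 AM–4:41 PM = 9 h 19 min; less 30 min break → 8 h 49 min
Total worked: 33 h 53 min = 33.88 h.
Threshold 44 h → overtime 0 h 0 min, regular 33 h 53 min.

Regular 33.88 hours, overtime 0.00 hours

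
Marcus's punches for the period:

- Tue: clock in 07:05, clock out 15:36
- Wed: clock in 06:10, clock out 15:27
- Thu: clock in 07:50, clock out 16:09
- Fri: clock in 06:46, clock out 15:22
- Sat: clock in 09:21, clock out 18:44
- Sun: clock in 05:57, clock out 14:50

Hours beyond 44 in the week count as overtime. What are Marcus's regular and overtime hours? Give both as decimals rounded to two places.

Tue: 07:05–15:36 = 8 h 31 min
Wed: 06:10–15:27 = 9 h 17 min
Thu: 07:50–16:09 = 8 h 19 min
Fri: 06:46–15:22 = 8 h 36 min
Sat: 09:21–18:44 = 9 h 23 min
Sun: 05:57–14:50 = 8 h 53 min
Total worked: 52 h 59 min = 52.98 h.
Threshold 44 h → overtime 8 h 59 min, regular 44 h 0 min.

Regular 44.00 hours, overtime 8.98 hours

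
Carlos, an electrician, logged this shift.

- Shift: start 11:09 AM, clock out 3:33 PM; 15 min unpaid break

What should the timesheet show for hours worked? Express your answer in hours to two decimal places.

4.15 hours

Shift: 11:09 AM–3:33 PM = 4 h 24 min; less 15 min break → 4 h 9 min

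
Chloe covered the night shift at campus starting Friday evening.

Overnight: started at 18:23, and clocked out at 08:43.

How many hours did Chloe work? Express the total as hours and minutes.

Overnight: 18:23 → midnight = 5 h 37 min; midnight → 08:43 = 8 h 43 min; span 14 h 20 min

14 h 20 min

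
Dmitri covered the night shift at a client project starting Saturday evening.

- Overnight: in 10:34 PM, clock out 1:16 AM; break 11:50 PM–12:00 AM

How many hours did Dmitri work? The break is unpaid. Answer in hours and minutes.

Overnight: 10:34 PM → midnight = 1 h 26 min; midnight → 1:16 AM = 1 h 16 min; span 2 h 42 min; less 10 min break → 2 h 32 min

2 h 32 min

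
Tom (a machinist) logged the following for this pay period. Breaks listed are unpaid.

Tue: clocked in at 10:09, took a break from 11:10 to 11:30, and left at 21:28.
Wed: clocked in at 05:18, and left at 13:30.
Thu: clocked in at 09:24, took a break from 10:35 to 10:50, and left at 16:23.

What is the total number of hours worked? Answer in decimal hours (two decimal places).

Tue: 10:09–21:28 = 11 h 19 min; less 20 min break → 10 h 59 min
Wed: 05:18–13:30 = 8 h 12 min
Thu: 09:24–16:23 = 6 h 59 min; less 15 min break → 6 h 44 min
Total: 10 h 59 min + 8 h 12 min + 6 h 44 min = 25 h 55 min.

25.92 hours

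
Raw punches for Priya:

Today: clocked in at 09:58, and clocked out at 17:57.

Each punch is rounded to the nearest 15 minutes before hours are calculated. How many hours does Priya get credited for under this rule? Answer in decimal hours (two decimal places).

Today: in 09:58→10:00, out 17:57→18:00; 8 h 0 min

8.00 hours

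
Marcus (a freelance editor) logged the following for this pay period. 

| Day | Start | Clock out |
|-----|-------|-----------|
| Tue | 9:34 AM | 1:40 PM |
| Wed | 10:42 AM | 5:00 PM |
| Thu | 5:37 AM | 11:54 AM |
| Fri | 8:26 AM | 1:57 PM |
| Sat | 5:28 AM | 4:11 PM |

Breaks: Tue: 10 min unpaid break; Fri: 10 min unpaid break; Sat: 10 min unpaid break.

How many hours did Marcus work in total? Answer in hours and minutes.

32 h 25 min

Tue: 9:34 AM–1:40 PM = 4 h 6 min; less 10 min break → 3 h 56 min
Wed: 10:42 AM–5:00 PM = 6 h 18 min
Thu: 5:37 AM–11:54 AM = 6 h 17 min
Fri: 8:26 AM–1:57 PM = 5 h 31 min; less 10 min break → 5 h 21 min
Sat: 5:28 AM–4:11 PM = 10 h 43 min; less 10 min break → 10 h 33 min
Total: 3 h 56 min + 6 h 18 min + 6 h 17 min + 5 h 21 min + 10 h 33 min = 32 h 25 min.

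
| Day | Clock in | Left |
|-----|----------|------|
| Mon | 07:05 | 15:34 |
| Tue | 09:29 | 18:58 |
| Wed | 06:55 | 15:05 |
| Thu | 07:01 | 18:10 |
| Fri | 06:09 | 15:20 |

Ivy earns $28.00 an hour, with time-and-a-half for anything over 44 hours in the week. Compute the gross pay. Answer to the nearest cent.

Mon: 07:05–15:34 = 8 h 29 min
Tue: 09:29–18:58 = 9 h 29 min
Wed: 06:55–15:05 = 8 h 10 min
Thu: 07:01–18:10 = 11 h 9 min
Fri: 06:09–15:20 = 9 h 11 min
Total worked: 46 h 28 min = 2788 min.
Regular 44 h 0 min = 2640 min at $28.00/h; overtime 2 h 28 min = 148 min at $42.00/h.
Pay = (2640 × $28.00 + 148 × $42.00) ÷ 60 = $1335.60.

$1335.60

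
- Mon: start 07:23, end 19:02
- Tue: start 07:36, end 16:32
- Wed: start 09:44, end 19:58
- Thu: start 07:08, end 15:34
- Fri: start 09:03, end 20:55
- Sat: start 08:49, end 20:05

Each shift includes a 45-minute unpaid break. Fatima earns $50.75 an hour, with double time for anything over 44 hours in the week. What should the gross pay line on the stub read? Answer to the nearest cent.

Mon: 07:23–19:02 = 11 h 39 min; less 45 min break → 10 h 54 min
Tue: 07:36–16:32 = 8 h 56 min; less 45 min break → 8 h 11 min
Wed: 09:44–19:58 = 10 h 14 min; less 45 min break → 9 h 29 min
Thu: 07:08–15:34 = 8 h 26 min; less 45 min break → 7 h 41 min
Fri: 09:03–20:55 = 11 h 52 min; less 45 min break → 11 h 7 min
Sat: 08:49–20:05 = 11 h 16 min; less 45 min break → 10 h 31 min
Total worked: 57 h 53 min = 3473 min.
Regular 44 h 0 min = 2640 min at $50.75/h; overtime 13 h 53 min = 833 min at $101.50/h.
Pay = (2640 × $50.75 + 833 × $101.50) ÷ 60 = $3642.16.

$3642.16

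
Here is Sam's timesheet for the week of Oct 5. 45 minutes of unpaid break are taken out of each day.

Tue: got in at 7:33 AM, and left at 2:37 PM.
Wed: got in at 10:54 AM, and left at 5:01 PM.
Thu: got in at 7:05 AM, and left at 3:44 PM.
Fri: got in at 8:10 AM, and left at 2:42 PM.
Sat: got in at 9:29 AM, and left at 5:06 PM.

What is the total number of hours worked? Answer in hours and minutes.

32 h 14 min

Tue: 7:33 AM–2:37 PM = 7 h 4 min; less 45 min break → 6 h 19 min
Wed: 10:54 AM–5:01 PM = 6 h 7 min; less 45 min break → 5 h 22 min
Thu: 7:05 AM–3:44 PM = 8 h 39 min; less 45 min break → 7 h 54 min
Fri: 8:10 AM–2:42 PM = 6 h 32 min; less 45 min break → 5 h 47 min
Sat: 9:29 AM–5:06 PM = 7 h 37 min; less 45 min break → 6 h 52 min
Total: 6 h 19 min + 5 h 22 min + 7 h 54 min + 5 h 47 min + 6 h 52 min = 32 h 14 min.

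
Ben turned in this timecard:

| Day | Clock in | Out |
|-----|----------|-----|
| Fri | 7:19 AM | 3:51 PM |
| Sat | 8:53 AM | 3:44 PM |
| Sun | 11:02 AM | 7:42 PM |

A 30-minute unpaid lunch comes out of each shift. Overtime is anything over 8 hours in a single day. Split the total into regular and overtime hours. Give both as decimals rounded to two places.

Regular 22.35 hours, overtime 0.20 hours

Fri: 7:19 AM–3:51 PM = 8 h 32 min; less 30 min break → 8 h 2 min
Sat: 8:53 AM–3:44 PM = 6 h 51 min; less 30 min break → 6 h 21 min
Sun: 11:02 AM–7:42 PM = 8 h 40 min; less 30 min break → 8 h 10 min
Fri reg 8 h 0 min / OT 0 h 2 min; Sat reg 6 h 21 min / OT 0 h 0 min; Sun reg 8 h 0 min / OT 0 h 10 min.
Totals: regular 22 h 21 min, overtime 0 h 12 min.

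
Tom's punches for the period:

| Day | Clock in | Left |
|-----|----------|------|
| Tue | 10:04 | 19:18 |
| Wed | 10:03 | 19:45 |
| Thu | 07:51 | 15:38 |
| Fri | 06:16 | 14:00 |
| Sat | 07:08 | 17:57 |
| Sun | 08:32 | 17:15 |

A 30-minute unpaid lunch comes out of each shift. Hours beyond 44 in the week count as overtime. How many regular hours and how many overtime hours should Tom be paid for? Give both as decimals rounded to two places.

Regular 44.00 hours, overtime 6.98 hours

Tue: 10:04–19:18 = 9 h 14 min; less 30 min break → 8 h 44 min
Wed: 10:03–19:45 = 9 h 42 min; less 30 min break → 9 h 12 min
Thu: 07:51–15:38 = 7 h 47 min; less 30 min break → 7 h 17 min
Fri: 06:16–14:00 = 7 h 44 min; less 30 min break → 7 h 14 min
Sat: 07:08–17:57 = 10 h 49 min; less 30 min break → 10 h 19 min
Sun: 08:32–17:15 = 8 h 43 min; less 30 min break → 8 h 13 min
Total worked: 50 h 59 min = 50.98 h.
Threshold 44 h → overtime 6 h 59 min, regular 44 h 0 min.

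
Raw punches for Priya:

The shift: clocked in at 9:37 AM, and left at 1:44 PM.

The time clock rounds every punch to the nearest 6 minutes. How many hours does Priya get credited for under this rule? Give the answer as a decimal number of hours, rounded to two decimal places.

4.10 hours

The shift: in 9:37 AM→9:36 AM, out 1:44 PM→1:42 PM; 4 h 6 min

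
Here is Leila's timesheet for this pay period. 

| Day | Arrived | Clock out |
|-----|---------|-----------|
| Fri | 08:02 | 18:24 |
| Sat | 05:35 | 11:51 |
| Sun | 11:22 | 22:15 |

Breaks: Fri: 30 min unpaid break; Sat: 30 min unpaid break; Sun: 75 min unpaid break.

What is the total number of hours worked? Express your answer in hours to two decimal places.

Fri: 08:02–18:24 = 10 h 22 min; less 30 min break → 9 h 52 min
Sat: 05:35–11:51 = 6 h 16 min; less 30 min break → 5 h 46 min
Sun: 11:22–22:15 = 10 h 53 min; less 75 min break → 9 h 38 min
Total: 9 h 52 min + 5 h 46 min + 9 h 38 min = 25 h 16 min.

25.27 hours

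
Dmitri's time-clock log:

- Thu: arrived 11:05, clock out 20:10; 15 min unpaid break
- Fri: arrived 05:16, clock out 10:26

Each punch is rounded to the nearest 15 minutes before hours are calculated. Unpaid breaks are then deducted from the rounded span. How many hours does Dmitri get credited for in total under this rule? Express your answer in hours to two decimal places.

14.25 hours

Thu: in 11:05→11:00, out 20:10→20:15; 9 h 15 min − 15 min = 9 h 0 min
Fri: in 05:16→05:15, out 10:26→10:30; 5 h 15 min
Total credited: 14 h 15 min.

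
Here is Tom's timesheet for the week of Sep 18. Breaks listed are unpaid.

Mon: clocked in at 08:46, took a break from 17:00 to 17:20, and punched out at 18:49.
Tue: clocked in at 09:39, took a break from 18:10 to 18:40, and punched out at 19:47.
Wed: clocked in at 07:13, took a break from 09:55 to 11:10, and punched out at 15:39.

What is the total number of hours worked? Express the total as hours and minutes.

Mon: 08:46–18:49 = 10 h 3 min; less 20 min break → 9 h 43 min
Tue: 09:39–19:47 = 10 h 8 min; less 30 min break → 9 h 38 min
Wed: 07:13–15:39 = 8 h 26 min; less 75 min break → 7 h 11 min
Total: 9 h 43 min + 9 h 38 min + 7 h 11 min = 26 h 32 min.

26 h 32 min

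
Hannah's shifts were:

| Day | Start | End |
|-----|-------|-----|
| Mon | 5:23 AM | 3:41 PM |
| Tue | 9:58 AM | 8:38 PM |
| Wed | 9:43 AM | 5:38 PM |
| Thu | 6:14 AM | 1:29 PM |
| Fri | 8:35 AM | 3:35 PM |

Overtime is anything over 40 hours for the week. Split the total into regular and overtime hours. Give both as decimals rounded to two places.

Regular 40.00 hours, overtime 3.13 hours

Mon: 5:23 AM–3:41 PM = 10 h 18 min
Tue: 9:58 AM–8:38 PM = 10 h 40 min
Wed: 9:43 AM–5:38 PM = 7 h 55 min
Thu: 6:14 AM–1:29 PM = 7 h 15 min
Fri: 8:35 AM–3:35 PM = 7 h 0 min
Total worked: 43 h 8 min = 43.13 h.
Threshold 40 h → overtime 3 h 8 min, regular 40 h 0 min.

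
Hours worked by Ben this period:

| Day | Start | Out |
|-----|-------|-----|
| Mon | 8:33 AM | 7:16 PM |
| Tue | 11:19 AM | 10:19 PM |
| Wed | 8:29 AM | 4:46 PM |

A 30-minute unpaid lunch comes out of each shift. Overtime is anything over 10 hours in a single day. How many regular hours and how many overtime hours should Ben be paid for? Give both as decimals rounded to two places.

Mon: 8:33 AM–7:16 PM = 10 h 43 min; less 30 min break → 10 h 13 min
Tue: 11:19 AM–10:19 PM = 11 h 0 min; less 30 min break → 10 h 30 min
Wed: 8:29 AM–4:46 PM = 8 h 17 min; less 30 min break → 7 h 47 min
Mon reg 10 h 0 min / OT 0 h 13 min; Tue reg 10 h 0 min / OT 0 h 30 min; Wed reg 7 h 47 min / OT 0 h 0 min.
Totals: regular 27 h 47 min, overtime 0 h 43 min.

Regular 27.78 hours, overtime 0.72 hours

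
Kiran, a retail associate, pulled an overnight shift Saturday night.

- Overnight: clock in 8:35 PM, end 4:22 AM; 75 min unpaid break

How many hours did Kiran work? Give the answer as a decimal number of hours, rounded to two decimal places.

6.53 hours

Overnight: 8:35 PM → midnight = 3 h 25 min; midnight → 4:22 AM = 4 h 22 min; span 7 h 47 min; less 75 min break → 6 h 32 min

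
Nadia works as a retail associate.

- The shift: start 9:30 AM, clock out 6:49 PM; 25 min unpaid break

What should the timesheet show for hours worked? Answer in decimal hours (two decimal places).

The shift: 9:30 AM–6:49 PM = 9 h 19 min; less 25 min break → 8 h 54 min

8.90 hours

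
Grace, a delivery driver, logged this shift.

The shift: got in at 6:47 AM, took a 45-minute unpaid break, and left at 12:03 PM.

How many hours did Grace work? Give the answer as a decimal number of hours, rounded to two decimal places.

4.52 hours

The shift: 6:47 AM–12:03 PM = 5 h 16 min; less 45 min break → 4 h 31 min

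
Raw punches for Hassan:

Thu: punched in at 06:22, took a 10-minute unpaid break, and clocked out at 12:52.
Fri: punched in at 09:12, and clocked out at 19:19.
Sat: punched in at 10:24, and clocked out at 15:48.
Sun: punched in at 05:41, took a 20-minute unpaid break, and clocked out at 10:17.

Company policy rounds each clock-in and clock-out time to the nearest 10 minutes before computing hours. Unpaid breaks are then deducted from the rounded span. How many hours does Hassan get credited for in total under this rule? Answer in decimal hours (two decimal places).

26.33 hours

Thu: in 06:22→06:20, out 12:52→12:50; 6 h 30 min − 10 min = 6 h 20 min
Fri: in 09:12→09:10, out 19:19→19:20; 10 h 10 min
Sat: in 10:24→10:20, out 15:48→15:50; 5 h 30 min
Sun: in 05:41→05:40, out 10:17→10:20; 4 h 40 min − 20 min = 4 h 20 min
Total credited: 26 h 20 min.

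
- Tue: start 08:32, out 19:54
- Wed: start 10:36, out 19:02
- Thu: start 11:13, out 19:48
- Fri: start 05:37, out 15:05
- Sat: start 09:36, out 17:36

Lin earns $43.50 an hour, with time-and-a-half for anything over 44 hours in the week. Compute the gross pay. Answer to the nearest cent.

$2034.71

Tue: 08:32–19:54 = 11 h 22 min
Wed: 10:36–19:02 = 8 h 26 min
Thu: 11:13–19:48 = 8 h 35 min
Fri: 05:37–15:05 = 9 h 28 min
Sat: 09:36–17:36 = 8 h 0 min
Total worked: 45 h 51 min = 2751 min.
Regular 44 h 0 min = 2640 min at $43.50/h; overtime 1 h 51 min = 111 min at $65.25/h.
Pay = (2640 × $43.50 + 111 × $65.25) ÷ 60 = $2034.71.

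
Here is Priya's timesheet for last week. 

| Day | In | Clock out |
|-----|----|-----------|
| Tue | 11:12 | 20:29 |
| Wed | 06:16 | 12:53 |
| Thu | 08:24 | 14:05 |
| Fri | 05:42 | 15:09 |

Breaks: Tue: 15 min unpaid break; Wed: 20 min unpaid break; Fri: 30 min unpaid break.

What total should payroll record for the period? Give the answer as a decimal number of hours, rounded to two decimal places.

Tue: 11:12–20:29 = 9 h 17 min; less 15 min break → 9 h 2 min
Wed: 06:16–12:53 = 6 h 37 min; less 20 min break → 6 h 17 min
Thu: 08:24–14:05 = 5 h 41 min
Fri: 05:42–15:09 = 9 h 27 min; less 30 min break → 8 h 57 min
Total: 9 h 2 min + 6 h 17 min + 5 h 41 min + 8 h 57 min = 29 h 57 min.

29.95 hours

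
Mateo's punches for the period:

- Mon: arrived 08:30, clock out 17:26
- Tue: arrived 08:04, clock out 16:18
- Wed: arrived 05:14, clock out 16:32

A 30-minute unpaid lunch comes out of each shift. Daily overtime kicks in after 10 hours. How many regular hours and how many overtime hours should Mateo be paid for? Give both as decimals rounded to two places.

Mon: 08:30–17:26 = 8 h 56 min; less 30 min break → 8 h 26 min
Tue: 08:04–16:18 = 8 h 14 min; less 30 min break → 7 h 44 min
Wed: 05:14–16:32 = 11 h 18 min; less 30 min break → 10 h 48 min
Mon reg 8 h 26 min / OT 0 h 0 min; Tue reg 7 h 44 min / OT 0 h 0 min; Wed reg 10 h 0 min / OT 0 h 48 min.
Totals: regular 26 h 10 min, overtime 0 h 48 min.

Regular 26.17 hours, overtime 0.80 hours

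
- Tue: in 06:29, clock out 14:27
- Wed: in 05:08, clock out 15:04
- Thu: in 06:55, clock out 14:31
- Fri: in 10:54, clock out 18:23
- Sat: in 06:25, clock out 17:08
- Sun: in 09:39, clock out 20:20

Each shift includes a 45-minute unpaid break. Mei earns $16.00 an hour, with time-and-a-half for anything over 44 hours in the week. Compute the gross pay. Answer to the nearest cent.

$845.20

Tue: 06:29–14:27 = 7 h 58 min; less 45 min break → 7 h 13 min
Wed: 05:08–15:04 = 9 h 56 min; less 45 min break → 9 h 11 min
Thu: 06:55–14:31 = 7 h 36 min; less 45 min break → 6 h 51 min
Fri: 10:54–18:23 = 7 h 29 min; less 45 min break → 6 h 44 min
Sat: 06:25–17:08 = 10 h 43 min; less 45 min break → 9 h 58 min
Sun: 09:39–20:20 = 10 h 41 min; less 45 min break → 9 h 56 min
Total worked: 49 h 53 min = 2993 min.
Regular 44 h 0 min = 2640 min at $16.00/h; overtime 5 h 53 min = 353 min at $24.00/h.
Pay = (2640 × $16.00 + 353 × $24.00) ÷ 60 = $845.20.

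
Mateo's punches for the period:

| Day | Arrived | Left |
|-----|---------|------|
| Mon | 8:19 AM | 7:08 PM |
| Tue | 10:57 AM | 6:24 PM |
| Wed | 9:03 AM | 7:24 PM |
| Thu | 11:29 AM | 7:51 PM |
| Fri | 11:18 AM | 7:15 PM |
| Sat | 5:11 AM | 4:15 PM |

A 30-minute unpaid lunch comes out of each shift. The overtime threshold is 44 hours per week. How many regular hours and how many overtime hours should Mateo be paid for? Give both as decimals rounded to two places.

Regular 44.00 hours, overtime 9.00 hours

Mon: 8:19 AM–7:08 PM = 10 h 49 min; less 30 min break → 10 h 19 min
Tue: 10:57 AM–6:24 PM = 7 h 27 min; less 30 min break → 6 h 57 min
Wed: 9:03 AM–7:24 PM = 10 h 21 min; less 30 min break → 9 h 51 min
Thu: 11:29 AM–7:51 PM = 8 h 22 min; less 30 min break → 7 h 52 min
Fri: 11:18 AM–7:15 PM = 7 h 57 min; less 30 min break → 7 h 27 min
Sat: 5:11 AM–4:15 PM = 11 h 4 min; less 30 min break → 10 h 34 min
Total worked: 53 h 0 min = 53.00 h.
Threshold 44 h → overtime 9 h 0 min, regular 44 h 0 min.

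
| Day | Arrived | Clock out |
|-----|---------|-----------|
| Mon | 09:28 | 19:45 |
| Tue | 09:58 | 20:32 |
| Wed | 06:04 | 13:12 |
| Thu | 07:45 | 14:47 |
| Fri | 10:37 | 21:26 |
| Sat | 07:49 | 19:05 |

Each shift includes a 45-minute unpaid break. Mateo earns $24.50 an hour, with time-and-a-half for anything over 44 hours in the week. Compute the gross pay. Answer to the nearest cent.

$1394.05

Mon: 09:28–19:45 = 10 h 17 min; less 45 min break → 9 h 32 min
Tue: 09:58–20:32 = 10 h 34 min; less 45 min break → 9 h 49 min
Wed: 06:04–13:12 = 7 h 8 min; less 45 min break → 6 h 23 min
Thu: 07:45–14:47 = 7 h 2 min; less 45 min break → 6 h 17 min
Fri: 10:37–21:26 = 10 h 49 min; less 45 min break → 10 h 4 min
Sat: 07:49–19:05 = 11 h 16 min; less 45 min break → 10 h 31 min
Total worked: 52 h 36 min = 3156 min.
Regular 44 h 0 min = 2640 min at $24.50/h; overtime 8 h 36 min = 516 min at $36.75/h.
Pay = (2640 × $24.50 + 516 × $36.75) ÷ 60 = $1394.05.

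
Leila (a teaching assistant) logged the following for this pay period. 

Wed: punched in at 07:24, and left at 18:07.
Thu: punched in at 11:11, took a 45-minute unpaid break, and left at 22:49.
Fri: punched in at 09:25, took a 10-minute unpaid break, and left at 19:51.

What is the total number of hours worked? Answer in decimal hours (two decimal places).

Wed: 07:24–18:07 = 10 h 43 min
Thu: 11:11–22:49 = 11 h 38 min; less 45 min break → 10 h 53 min
Fri: 09:25–19:51 = 10 h 26 min; less 10 min break → 10 h 16 min
Total: 10 h 43 min + 10 h 53 min + 10 h 16 min = 31 h 52 min.

31.87 hours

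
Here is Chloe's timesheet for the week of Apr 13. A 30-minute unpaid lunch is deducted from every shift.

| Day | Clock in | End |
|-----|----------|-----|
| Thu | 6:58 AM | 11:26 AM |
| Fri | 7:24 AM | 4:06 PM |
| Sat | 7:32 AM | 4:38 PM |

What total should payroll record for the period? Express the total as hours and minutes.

Thu: 6:58 AM–11:26 AM = 4 h 28 min; less 30 min break → 3 h 58 min
Fri: 7:24 AM–4:06 PM = 8 h 42 min; less 30 min break → 8 h 12 min
Sat: 7:32 AM–4:38 PM = 9 h 6 min; less 30 min break → 8 h 36 min
Total: 3 h 58 min + 8 h 12 min + 8 h 36 min = 20 h 46 min.

20 h 46 min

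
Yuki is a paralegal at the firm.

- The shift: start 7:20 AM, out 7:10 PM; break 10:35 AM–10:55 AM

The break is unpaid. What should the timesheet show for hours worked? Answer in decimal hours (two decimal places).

The shift: 7:20 AM–7:10 PM = 11 h 50 min; less 20 min break → 11 h 30 min

11.50 hours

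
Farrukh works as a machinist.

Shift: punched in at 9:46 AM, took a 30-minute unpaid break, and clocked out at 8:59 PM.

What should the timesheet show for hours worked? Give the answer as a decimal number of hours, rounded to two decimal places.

10.72 hours

Shift: 9:46 AM–8:59 PM = 11 h 13 min; less 30 min break → 10 h 43 min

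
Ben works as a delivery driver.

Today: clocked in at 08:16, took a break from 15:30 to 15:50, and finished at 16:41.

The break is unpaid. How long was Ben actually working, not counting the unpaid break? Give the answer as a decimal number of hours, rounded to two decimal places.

8.08 hours

Today: 08:16–16:41 = 8 h 25 min; less 20 min break → 8 h 5 min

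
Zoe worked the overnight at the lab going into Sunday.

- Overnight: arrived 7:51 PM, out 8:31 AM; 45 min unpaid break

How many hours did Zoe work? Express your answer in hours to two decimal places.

11.92 hours

Overnight: 7:51 PM → midnight = 4 h 9 min; midnight → 8:31 AM = 8 h 31 min; span 12 h 40 min; less 45 min break → 11 h 55 min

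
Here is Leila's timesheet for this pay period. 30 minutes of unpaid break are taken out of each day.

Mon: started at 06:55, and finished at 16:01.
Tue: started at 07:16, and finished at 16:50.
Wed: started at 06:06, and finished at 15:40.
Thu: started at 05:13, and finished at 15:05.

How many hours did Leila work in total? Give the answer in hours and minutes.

Mon: 06:55–16:01 = 9 h 6 min; less 30 min break → 8 h 36 min
Tue: 07:16–16:50 = 9 h 34 min; less 30 min break → 9 h 4 min
Wed: 06:06–15:40 = 9 h 34 min; less 30 min break → 9 h 4 min
Thu: 05:13–15:05 = 9 h 52 min; less 30 min break → 9 h 22 min
Total: 8 h 36 min + 9 h 4 min + 9 h 4 min + 9 h 22 min = 36 h 6 min.

36 h 6 min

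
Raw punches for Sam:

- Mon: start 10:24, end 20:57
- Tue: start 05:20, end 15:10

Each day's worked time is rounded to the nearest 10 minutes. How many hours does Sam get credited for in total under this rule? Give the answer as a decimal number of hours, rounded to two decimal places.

Mon: 10:24–20:57 = 10 h 33 min → rounds to 10 h 30 min
Tue: 05:20–15:10 = 9 h 50 min → rounds to 9 h 50 min
Total credited: 20 h 20 min.

20.33 hours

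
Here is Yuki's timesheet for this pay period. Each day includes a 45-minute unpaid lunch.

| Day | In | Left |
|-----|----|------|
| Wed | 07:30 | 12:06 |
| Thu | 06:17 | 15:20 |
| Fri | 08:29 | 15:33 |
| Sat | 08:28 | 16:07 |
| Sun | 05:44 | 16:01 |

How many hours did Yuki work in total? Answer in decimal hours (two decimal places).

Wed: 07:30–12:06 = 4 h 36 min; less 45 min break → 3 h 51 min
Thu: 06:17–15:20 = 9 h 3 min; less 45 min break → 8 h 18 min
Fri: 08:29–15:33 = 7 h 4 min; less 45 min break → 6 h 19 min
Sat: 08:28–16:07 = 7 h 39 min; less 45 min break → 6 h 54 min
Sun: 05:44–16:01 = 10 h 17 min; less 45 min break → 9 h 32 min
Total: 3 h 51 min + 8 h 18 min + 6 h 19 min + 6 h 54 min + 9 h 32 min = 34 h 54 min.

34.90 hours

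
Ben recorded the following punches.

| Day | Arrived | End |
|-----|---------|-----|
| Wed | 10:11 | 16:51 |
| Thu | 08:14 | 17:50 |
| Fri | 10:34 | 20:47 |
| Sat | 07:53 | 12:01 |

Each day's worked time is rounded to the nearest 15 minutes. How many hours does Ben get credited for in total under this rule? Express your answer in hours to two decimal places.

Wed: 10:11–16:51 = 6 h 40 min → rounds to 6 h 45 min
Thu: 08:14–17:50 = 9 h 36 min → rounds to 9 h 30 min
Fri: 10:34–20:47 = 10 h 13 min → rounds to 10 h 15 min
Sat: 07:53–12:01 = 4 h 8 min → rounds to 4 h 15 min
Total credited: 30 h 45 min.

30.75 hours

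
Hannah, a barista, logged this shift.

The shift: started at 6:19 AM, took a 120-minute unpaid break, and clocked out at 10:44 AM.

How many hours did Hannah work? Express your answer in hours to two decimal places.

2.42 hours

The shift: 6:19 AM–10:44 AM = 4 h 25 min; less 120 min break → 2 h 25 min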